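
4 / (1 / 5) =20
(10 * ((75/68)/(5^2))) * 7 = 105/34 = 3.09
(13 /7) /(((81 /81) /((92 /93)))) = 1196 /651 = 1.84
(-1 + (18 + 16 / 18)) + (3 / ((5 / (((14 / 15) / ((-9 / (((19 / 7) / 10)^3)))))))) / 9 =887505641 / 49612500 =17.89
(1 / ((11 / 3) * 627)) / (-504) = -1 / 1158696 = -0.00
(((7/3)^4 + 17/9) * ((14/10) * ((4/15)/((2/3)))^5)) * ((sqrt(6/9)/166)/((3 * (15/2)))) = 572096 * sqrt(6)/14181328125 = 0.00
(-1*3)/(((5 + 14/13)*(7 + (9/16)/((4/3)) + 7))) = -0.03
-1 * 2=-2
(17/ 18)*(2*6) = 11.33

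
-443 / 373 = -1.19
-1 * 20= -20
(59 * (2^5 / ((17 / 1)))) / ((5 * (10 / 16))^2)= 120832 / 10625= 11.37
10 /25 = 2 /5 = 0.40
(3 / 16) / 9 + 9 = 433 / 48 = 9.02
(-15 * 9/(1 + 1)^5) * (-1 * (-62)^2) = 129735/8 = 16216.88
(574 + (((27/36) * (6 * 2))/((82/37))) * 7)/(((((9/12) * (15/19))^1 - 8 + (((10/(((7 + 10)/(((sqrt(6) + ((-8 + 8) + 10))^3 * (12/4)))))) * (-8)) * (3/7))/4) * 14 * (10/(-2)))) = 0.00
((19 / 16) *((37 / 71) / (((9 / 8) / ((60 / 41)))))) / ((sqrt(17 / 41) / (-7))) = -8.75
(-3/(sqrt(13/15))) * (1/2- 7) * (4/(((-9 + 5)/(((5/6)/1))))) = -5 * sqrt(195)/4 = -17.46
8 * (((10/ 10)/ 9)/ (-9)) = -8/ 81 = -0.10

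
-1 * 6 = -6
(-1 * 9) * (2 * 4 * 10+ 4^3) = -1296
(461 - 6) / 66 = 455 / 66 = 6.89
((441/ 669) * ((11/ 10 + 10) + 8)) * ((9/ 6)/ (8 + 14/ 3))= 1.49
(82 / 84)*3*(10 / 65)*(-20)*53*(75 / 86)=-1629750 / 3913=-416.50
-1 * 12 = -12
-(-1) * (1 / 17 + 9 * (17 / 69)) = 890 / 391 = 2.28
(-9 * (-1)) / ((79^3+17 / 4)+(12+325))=36 / 1973521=0.00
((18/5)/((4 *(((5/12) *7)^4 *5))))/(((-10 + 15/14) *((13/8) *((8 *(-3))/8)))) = 0.00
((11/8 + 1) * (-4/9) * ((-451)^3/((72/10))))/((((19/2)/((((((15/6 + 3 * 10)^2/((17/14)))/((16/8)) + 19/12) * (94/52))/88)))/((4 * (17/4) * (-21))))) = -152699292733295/33696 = -4531674167.06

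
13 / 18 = 0.72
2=2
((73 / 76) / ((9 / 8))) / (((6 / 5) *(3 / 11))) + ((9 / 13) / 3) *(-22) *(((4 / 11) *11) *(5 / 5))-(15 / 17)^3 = -1807221838 / 98294391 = -18.39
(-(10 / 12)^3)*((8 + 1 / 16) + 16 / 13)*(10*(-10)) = 537.80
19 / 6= 3.17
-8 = -8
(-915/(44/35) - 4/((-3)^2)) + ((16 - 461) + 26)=-454325/396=-1147.29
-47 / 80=-0.59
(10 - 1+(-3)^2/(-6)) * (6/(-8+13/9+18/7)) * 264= -748440/251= -2981.83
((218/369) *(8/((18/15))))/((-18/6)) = -4360/3321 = -1.31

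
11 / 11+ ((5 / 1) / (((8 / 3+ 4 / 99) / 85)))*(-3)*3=-378407 / 268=-1411.97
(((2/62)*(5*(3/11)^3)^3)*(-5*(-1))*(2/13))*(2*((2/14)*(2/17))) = 98415000/113080097417287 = 0.00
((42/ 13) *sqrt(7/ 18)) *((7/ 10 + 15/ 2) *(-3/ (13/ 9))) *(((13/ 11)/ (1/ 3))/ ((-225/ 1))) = 2583 *sqrt(14)/ 17875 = 0.54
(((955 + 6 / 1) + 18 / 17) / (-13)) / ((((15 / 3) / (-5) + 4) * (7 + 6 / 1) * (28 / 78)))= -16355 / 3094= -5.29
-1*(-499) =499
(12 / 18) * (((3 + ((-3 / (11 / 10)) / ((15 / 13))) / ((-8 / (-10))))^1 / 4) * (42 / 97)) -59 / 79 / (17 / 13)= -0.57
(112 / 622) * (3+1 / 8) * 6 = 1050 / 311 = 3.38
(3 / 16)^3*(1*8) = 27 / 512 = 0.05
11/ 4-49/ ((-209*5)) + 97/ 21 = 650971/ 87780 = 7.42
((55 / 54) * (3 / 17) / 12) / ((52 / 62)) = 1705 / 95472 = 0.02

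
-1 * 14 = -14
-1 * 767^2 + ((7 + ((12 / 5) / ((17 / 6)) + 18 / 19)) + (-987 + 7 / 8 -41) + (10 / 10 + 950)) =-7601563791 / 12920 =-588356.33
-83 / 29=-2.86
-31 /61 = -0.51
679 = 679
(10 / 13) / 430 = 1 / 559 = 0.00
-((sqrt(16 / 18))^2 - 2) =10 / 9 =1.11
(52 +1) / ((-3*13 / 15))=-265 / 13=-20.38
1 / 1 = 1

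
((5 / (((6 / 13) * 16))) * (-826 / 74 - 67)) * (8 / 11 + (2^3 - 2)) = -15665 / 44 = -356.02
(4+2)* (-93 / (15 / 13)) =-2418 / 5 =-483.60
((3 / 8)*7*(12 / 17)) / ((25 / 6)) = 189 / 425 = 0.44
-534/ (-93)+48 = 1666/ 31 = 53.74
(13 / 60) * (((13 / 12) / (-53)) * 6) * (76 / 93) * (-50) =16055 / 14787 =1.09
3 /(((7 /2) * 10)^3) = 3 /42875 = 0.00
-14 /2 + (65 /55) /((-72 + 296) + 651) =-67362 /9625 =-7.00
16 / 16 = 1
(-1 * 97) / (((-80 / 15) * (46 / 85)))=24735 / 736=33.61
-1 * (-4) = 4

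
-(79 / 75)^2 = -6241 / 5625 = -1.11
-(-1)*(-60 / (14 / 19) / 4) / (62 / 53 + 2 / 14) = -15105 / 974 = -15.51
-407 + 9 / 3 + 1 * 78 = -326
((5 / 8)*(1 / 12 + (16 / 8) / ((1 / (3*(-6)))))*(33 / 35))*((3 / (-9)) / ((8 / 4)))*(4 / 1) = 4741 / 336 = 14.11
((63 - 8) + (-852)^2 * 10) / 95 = 1451819 / 19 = 76411.53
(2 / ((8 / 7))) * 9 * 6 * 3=567 / 2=283.50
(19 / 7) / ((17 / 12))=228 / 119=1.92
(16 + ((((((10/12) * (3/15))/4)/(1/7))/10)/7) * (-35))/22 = 761/1056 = 0.72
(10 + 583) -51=542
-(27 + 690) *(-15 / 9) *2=2390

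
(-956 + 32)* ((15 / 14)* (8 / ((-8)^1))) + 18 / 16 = 7929 / 8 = 991.12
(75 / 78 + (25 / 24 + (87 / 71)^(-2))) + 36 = 30439475 / 787176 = 38.67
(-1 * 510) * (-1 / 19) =510 / 19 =26.84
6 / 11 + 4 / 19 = 158 / 209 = 0.76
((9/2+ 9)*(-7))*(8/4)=-189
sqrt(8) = 2.83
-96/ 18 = -16/ 3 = -5.33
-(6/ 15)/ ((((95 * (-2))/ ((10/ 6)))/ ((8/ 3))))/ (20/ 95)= 2/ 45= 0.04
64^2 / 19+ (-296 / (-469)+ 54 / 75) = 48326598 / 222775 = 216.93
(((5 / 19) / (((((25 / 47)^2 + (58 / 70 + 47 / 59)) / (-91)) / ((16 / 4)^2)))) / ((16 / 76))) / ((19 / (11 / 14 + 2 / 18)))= -45.02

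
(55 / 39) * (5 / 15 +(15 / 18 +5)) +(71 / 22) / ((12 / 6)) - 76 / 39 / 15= 6719 / 660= 10.18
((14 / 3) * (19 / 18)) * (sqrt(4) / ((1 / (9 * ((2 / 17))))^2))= 3192 / 289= 11.04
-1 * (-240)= 240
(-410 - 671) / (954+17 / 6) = -6486 / 5741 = -1.13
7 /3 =2.33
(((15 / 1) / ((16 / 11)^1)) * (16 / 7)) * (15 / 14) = 2475 / 98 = 25.26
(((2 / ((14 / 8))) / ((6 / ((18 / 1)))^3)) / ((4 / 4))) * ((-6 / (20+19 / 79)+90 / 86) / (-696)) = -154719 / 4652557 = -0.03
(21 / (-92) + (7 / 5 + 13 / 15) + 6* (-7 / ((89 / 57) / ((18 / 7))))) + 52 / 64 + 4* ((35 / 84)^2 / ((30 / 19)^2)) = -437989697 / 6632280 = -66.04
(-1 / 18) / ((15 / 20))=-2 / 27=-0.07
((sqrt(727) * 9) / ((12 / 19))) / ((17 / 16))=228 * sqrt(727) / 17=361.62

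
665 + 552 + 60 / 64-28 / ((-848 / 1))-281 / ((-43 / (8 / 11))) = 490439151 / 401104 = 1222.72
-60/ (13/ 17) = -1020/ 13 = -78.46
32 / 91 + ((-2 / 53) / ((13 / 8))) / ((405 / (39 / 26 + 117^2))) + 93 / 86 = 2791361 / 4307310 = 0.65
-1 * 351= -351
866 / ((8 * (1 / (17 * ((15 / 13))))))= 110415 / 52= 2123.37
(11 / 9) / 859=11 / 7731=0.00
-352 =-352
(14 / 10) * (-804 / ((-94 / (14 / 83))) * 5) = 39396 / 3901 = 10.10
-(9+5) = -14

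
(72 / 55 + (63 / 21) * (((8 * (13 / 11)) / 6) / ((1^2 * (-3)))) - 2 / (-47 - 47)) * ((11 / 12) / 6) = -1903 / 50760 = -0.04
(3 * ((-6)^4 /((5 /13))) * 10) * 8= 808704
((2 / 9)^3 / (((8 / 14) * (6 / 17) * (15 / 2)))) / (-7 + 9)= 119 / 32805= 0.00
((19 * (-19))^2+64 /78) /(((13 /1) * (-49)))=-5082551 /24843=-204.59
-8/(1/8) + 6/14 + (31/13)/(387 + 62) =-2597248/40859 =-63.57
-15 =-15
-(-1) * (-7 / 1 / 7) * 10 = -10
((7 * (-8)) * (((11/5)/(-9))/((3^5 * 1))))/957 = 56/951345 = 0.00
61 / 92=0.66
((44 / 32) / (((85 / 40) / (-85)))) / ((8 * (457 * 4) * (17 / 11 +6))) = -605 / 1213792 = -0.00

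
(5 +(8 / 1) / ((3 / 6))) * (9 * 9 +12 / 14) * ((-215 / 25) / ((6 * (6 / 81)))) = -665253 / 20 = -33262.65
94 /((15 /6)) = 188 /5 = 37.60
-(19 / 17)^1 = -19 / 17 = -1.12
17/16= 1.06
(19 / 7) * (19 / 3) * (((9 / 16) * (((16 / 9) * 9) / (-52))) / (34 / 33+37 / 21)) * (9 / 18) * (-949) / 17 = 869649 / 29240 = 29.74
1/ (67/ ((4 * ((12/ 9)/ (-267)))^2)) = 0.00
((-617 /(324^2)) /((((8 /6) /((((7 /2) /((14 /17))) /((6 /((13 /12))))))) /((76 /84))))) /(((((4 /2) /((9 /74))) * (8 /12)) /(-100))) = 0.03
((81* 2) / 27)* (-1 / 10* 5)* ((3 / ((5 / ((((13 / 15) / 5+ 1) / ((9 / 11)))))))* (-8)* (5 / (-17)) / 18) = -3872 / 11475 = -0.34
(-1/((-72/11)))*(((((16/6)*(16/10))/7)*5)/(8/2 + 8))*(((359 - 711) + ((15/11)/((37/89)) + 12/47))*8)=-106652464/986013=-108.17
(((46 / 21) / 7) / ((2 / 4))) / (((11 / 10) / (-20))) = -11.38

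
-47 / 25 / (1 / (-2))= 3.76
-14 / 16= -7 / 8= -0.88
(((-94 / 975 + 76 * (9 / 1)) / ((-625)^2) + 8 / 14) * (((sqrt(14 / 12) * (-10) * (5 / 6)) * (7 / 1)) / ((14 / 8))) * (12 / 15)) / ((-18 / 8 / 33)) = 537893009984 * sqrt(42) / 14396484375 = 242.14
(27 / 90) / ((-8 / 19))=-57 / 80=-0.71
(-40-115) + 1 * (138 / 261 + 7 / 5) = -66586 / 435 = -153.07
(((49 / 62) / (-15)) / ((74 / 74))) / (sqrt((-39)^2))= -0.00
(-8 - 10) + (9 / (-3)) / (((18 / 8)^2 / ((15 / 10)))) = -170 / 9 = -18.89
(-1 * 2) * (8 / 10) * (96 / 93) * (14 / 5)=-3584 / 775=-4.62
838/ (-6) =-419/ 3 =-139.67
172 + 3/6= 345/2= 172.50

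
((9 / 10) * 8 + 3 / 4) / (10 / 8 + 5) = 159 / 125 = 1.27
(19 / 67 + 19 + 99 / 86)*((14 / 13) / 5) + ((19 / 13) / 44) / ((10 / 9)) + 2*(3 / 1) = 171899491 / 16479320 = 10.43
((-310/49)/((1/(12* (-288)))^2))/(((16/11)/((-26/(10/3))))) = 19855300608/49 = 405210216.49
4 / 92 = 1 / 23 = 0.04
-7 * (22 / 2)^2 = -847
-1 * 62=-62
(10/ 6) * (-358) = -1790/ 3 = -596.67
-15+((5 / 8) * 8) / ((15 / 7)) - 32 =-134 / 3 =-44.67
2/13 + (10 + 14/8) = 619/52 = 11.90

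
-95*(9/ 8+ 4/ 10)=-1159/ 8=-144.88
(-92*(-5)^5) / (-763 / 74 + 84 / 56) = -5318750 / 163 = -32630.37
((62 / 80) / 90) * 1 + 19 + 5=86431 / 3600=24.01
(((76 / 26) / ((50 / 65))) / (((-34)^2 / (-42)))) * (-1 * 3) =1197 / 2890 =0.41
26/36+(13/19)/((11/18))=6929/3762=1.84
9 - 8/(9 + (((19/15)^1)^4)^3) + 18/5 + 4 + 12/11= 1616327854243851389/92978378902249115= 17.38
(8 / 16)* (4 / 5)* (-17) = -34 / 5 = -6.80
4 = 4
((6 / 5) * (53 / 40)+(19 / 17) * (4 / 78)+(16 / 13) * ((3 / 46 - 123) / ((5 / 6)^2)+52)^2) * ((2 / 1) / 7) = 674814325169 / 122754450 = 5497.27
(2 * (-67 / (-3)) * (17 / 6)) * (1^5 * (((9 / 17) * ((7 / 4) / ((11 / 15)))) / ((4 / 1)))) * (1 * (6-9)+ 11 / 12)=-58625 / 704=-83.27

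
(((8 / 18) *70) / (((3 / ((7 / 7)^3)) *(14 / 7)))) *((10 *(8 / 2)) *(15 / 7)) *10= 40000 / 9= 4444.44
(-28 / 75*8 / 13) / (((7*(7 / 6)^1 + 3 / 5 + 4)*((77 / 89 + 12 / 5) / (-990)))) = 39473280 / 7234487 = 5.46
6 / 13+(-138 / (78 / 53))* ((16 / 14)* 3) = -29214 / 91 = -321.03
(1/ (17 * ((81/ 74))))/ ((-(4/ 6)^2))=-37/ 306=-0.12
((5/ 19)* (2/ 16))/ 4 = 0.01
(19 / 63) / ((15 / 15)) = 0.30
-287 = -287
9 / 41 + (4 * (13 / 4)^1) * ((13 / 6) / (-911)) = 42265 / 224106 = 0.19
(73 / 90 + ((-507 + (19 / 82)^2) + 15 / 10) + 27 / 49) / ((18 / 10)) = -7473763771 / 26687556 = -280.05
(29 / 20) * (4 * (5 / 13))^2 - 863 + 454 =-68541 / 169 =-405.57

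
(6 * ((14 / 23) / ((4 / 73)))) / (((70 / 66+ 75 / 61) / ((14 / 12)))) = 7200501 / 212060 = 33.96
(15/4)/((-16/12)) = -45/16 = -2.81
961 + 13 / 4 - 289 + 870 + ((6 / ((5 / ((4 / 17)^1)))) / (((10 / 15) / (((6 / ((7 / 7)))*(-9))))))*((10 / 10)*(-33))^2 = -23360.82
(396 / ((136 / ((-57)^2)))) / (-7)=-321651 / 238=-1351.47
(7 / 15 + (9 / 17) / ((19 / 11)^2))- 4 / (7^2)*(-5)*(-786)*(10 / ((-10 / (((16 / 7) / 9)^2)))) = 42443370446 / 1989216495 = 21.34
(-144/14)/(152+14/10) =-360/5369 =-0.07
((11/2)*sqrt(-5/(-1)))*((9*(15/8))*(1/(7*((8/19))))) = 28215*sqrt(5)/896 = 70.41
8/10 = 0.80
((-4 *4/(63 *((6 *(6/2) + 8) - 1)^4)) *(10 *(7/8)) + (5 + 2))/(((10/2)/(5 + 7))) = 19687484/1171875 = 16.80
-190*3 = -570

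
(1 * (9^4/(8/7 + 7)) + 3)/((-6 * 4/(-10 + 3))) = 17927/76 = 235.88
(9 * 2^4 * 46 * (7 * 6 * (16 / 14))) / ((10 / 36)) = 5723136 / 5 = 1144627.20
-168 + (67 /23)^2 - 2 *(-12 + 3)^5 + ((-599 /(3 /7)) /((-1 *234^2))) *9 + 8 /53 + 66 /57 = 1146718491827299 /9722895156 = 117940.02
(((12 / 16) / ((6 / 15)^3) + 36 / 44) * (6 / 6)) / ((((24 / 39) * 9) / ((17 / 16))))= 325091 / 135168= 2.41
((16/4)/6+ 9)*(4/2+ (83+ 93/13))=34742/39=890.82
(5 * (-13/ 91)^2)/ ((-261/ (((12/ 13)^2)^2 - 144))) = 2273360/ 40585181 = 0.06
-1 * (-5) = 5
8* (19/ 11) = 152/ 11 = 13.82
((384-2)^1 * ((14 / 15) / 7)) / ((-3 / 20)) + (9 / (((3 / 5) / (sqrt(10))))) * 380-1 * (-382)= 382 / 9 + 5700 * sqrt(10)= 18067.43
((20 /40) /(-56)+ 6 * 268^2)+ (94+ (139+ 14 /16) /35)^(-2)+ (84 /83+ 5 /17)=430945.30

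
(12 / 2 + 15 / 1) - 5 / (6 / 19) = 31 / 6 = 5.17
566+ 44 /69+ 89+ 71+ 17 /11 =552691 /759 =728.18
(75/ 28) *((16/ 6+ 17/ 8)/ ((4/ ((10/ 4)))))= 14375/ 1792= 8.02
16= 16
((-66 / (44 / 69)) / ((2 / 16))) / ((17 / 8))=-6624 / 17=-389.65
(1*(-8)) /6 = -4 /3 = -1.33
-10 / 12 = -5 / 6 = -0.83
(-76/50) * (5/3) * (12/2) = -76/5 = -15.20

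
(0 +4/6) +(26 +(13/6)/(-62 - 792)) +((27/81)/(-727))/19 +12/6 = 676260889/23592604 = 28.66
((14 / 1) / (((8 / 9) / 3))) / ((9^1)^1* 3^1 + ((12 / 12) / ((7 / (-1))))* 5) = 1323 / 736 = 1.80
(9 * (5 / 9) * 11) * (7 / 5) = 77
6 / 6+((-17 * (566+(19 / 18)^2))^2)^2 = 95204572170945901408411201 / 11019960576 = 8639284280044406.34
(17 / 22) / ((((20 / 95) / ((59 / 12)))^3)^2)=33735146225246706257 / 269072990208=125375446.27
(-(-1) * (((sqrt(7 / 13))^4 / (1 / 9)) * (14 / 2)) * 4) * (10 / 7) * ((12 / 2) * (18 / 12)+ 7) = 282240 / 169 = 1670.06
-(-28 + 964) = -936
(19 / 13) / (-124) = -19 / 1612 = -0.01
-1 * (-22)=22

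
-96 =-96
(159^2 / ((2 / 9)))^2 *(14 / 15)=120795373629 / 10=12079537362.90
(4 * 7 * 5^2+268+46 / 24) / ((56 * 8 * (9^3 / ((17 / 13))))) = 197863 / 50948352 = 0.00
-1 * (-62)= 62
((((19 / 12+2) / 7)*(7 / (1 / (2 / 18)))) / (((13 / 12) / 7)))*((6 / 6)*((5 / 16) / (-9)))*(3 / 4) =-1505 / 22464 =-0.07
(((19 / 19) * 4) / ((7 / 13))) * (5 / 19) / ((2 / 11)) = 1430 / 133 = 10.75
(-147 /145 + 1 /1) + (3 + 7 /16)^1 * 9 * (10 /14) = 358651 /16240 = 22.08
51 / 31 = 1.65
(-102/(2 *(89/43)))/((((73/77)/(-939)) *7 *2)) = 22651497/12994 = 1743.23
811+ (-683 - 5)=123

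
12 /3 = 4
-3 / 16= -0.19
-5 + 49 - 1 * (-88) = 132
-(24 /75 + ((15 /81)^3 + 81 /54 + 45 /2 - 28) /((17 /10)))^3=4891237565986063071928 /585383756933455171875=8.36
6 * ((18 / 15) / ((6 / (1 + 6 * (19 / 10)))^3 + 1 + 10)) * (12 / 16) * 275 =44239635 / 331076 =133.62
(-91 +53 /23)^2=4161600 /529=7866.92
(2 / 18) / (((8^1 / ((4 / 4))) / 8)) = 0.11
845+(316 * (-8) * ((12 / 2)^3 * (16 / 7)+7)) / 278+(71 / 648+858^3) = 398242091428451 / 630504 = 631625003.85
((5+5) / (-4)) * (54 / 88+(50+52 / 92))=-258965 / 2024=-127.95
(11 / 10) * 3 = 33 / 10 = 3.30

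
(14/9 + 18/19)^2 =183184/29241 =6.26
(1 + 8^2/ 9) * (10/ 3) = 730/ 27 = 27.04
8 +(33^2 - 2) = 1095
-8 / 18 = -4 / 9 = -0.44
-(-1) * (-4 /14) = -2 /7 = -0.29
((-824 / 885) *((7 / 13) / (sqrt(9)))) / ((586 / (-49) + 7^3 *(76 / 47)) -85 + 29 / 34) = -451645936 / 1239225766155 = -0.00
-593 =-593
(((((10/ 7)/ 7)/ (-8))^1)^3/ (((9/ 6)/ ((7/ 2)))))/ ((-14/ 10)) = 625/ 22588608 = 0.00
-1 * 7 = -7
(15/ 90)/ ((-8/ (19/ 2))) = -19/ 96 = -0.20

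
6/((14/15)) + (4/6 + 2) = 9.10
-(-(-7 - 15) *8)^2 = -30976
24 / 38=12 / 19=0.63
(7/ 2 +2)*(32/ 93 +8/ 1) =4268/ 93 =45.89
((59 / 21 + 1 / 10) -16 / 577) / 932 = 349187 / 112930440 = 0.00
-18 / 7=-2.57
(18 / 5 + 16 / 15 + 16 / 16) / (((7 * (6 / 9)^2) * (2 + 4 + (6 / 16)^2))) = 272 / 917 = 0.30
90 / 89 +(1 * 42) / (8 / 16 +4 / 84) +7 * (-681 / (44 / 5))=-41791341 / 90068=-464.00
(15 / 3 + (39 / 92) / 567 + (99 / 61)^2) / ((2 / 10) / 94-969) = -116083396735 / 14733298480446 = -0.01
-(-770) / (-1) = -770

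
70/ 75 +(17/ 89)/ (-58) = 72013/ 77430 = 0.93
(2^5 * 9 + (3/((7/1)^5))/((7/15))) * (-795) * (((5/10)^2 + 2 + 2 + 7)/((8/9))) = -10909465080075/3764768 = -2897778.85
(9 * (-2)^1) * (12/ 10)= -108/ 5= -21.60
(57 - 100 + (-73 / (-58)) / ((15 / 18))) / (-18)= 3008 / 1305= 2.30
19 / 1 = 19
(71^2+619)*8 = 45280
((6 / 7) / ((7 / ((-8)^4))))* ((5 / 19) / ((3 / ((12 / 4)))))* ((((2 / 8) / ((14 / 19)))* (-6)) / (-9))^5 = 5212840 / 66706983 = 0.08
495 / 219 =165 / 73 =2.26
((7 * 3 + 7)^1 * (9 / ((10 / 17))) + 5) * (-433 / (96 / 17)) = -15951287 / 480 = -33231.85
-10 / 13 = -0.77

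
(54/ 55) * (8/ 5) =432/ 275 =1.57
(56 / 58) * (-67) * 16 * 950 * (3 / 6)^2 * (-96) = 684364800 / 29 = 23598786.21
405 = 405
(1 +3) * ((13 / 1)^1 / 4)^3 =2197 / 16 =137.31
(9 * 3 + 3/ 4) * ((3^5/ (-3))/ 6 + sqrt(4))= -2553/ 8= -319.12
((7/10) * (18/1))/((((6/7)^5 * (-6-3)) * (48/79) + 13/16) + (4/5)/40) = -743541680/100172339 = -7.42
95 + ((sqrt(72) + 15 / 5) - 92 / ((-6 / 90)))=6* sqrt(2) + 1478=1486.49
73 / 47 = 1.55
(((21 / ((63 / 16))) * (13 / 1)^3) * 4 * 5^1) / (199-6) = 1214.23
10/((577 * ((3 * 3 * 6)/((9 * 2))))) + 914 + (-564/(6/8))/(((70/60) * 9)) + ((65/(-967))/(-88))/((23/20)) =842.39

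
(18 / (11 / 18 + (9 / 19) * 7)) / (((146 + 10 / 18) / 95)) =5263380 / 1771417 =2.97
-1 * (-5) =5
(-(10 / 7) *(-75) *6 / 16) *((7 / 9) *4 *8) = 1000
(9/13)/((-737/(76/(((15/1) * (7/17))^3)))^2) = 139418598544/1051408813032703125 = 0.00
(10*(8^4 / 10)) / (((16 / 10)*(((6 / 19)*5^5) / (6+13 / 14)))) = 235904 / 13125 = 17.97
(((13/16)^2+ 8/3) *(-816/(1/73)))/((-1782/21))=22195285/9504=2335.36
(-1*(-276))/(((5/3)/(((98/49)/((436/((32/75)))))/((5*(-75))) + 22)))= 6204823528/1703125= 3643.20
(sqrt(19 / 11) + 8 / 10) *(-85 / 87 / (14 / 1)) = -85 *sqrt(209) / 13398 - 34 / 609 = -0.15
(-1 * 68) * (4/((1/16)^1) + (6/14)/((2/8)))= -31280/7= -4468.57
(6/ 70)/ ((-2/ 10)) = -3/ 7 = -0.43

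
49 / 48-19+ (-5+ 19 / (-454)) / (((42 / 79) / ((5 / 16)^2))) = -13183489 / 697344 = -18.91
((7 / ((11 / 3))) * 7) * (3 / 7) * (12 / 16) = 189 / 44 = 4.30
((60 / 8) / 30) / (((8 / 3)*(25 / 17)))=0.06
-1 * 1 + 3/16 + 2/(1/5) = 147/16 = 9.19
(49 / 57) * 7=343 / 57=6.02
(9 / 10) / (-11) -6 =-669 / 110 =-6.08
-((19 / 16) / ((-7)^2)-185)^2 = -21031090441 / 614656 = -34216.03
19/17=1.12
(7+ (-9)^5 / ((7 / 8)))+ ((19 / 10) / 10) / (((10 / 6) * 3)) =-236171367 / 3500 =-67477.53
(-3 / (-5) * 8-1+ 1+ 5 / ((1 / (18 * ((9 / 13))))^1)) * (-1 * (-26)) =8724 / 5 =1744.80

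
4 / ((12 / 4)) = 4 / 3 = 1.33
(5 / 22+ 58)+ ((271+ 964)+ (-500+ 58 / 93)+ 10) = 1644679 / 2046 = 803.85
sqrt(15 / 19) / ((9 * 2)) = sqrt(285) / 342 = 0.05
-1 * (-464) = 464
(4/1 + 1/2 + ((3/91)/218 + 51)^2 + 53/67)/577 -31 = -402915189484751/15214104246796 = -26.48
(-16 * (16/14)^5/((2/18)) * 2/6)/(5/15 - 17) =2359296/420175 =5.62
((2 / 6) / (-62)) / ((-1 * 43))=1 / 7998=0.00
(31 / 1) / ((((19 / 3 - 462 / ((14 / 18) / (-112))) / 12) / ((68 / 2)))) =37944 / 199603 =0.19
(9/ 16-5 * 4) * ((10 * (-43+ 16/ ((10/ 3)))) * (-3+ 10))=51975.88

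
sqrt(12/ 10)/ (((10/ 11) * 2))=11 * sqrt(30)/ 100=0.60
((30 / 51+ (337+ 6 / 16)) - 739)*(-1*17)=54541 / 8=6817.62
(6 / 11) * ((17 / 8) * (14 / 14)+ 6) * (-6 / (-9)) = 2.95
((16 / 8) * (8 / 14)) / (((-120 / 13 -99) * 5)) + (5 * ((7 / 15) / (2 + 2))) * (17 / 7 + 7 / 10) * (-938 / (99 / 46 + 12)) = -120.96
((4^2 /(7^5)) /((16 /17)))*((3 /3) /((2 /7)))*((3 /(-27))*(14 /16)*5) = -85 /49392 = -0.00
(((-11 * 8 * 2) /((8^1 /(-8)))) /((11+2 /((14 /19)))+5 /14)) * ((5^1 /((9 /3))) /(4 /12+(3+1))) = 12320 /2561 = 4.81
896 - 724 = 172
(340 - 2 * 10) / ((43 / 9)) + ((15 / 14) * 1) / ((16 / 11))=652215 / 9632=67.71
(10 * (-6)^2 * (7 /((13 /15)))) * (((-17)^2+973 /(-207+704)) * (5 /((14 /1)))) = 278883000 /923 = 302148.43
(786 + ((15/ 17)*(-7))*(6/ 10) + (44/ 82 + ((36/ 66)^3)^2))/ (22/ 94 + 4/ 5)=227163845651075/ 300051058131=757.08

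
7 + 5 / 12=89 / 12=7.42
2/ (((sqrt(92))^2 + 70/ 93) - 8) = 93/ 3941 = 0.02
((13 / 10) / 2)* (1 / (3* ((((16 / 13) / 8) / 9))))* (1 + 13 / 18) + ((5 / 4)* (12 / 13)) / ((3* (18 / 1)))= 204521 / 9360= 21.85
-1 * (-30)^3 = 27000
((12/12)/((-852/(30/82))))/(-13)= 5/151372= 0.00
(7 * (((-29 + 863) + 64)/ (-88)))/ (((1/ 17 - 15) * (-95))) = -53431/ 1061720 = -0.05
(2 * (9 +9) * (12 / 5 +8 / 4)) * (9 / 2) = 3564 / 5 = 712.80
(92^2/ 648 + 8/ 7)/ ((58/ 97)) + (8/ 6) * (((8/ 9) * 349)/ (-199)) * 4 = 50527933/ 3272157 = 15.44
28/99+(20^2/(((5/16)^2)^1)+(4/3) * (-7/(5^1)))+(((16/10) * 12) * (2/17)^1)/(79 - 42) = 1274835952/311355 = 4094.48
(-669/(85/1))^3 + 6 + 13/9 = -2653618406/5527125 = -480.11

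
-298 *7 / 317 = -2086 / 317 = -6.58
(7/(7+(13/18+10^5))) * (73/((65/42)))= 386316/117009035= 0.00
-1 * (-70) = 70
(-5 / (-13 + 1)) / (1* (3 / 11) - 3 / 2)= -55 / 162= -0.34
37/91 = 0.41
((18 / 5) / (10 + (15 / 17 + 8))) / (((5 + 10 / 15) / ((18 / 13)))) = 324 / 6955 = 0.05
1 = 1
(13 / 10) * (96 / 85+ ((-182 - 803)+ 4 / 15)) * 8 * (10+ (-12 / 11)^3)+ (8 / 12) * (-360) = -151466540216 / 1697025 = -89254.16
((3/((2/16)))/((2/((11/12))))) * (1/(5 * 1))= 11/5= 2.20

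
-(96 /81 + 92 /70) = -2362 /945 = -2.50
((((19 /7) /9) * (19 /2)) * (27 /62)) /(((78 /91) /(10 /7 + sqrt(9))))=361 /56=6.45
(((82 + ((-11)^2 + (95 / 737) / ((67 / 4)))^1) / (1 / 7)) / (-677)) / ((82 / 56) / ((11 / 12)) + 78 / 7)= -54576837 / 331256777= -0.16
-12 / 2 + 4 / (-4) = -7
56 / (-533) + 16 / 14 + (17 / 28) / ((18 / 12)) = 32293 / 22386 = 1.44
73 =73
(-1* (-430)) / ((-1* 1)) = -430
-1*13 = -13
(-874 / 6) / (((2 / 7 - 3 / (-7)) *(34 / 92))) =-140714 / 255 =-551.82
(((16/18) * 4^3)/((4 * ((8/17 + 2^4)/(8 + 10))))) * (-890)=-96832/7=-13833.14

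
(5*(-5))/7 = -25/7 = -3.57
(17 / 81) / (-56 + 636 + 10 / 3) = 17 / 47250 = 0.00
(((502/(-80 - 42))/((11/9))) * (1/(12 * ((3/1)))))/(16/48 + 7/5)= -0.05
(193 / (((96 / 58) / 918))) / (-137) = -781.33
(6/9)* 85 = 170/3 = 56.67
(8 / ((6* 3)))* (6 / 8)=1 / 3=0.33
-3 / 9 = -1 / 3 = -0.33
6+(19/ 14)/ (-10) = 821/ 140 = 5.86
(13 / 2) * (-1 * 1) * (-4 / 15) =26 / 15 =1.73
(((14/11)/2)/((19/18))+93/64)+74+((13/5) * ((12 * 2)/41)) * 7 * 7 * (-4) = -609417527/2742080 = -222.25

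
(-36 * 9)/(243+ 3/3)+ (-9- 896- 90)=-60776/61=-996.33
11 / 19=0.58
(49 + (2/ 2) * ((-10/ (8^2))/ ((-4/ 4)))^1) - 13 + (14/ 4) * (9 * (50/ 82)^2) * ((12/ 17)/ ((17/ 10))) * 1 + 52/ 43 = 28228669735/ 668473184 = 42.23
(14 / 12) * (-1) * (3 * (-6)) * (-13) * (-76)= 20748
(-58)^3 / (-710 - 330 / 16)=1560896 / 5845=267.05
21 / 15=7 / 5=1.40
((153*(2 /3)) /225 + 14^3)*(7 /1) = 1440838 /75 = 19211.17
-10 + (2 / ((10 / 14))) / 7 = -48 / 5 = -9.60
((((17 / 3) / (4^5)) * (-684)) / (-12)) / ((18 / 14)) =2261 / 9216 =0.25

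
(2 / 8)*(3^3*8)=54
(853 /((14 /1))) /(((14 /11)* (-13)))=-9383 /2548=-3.68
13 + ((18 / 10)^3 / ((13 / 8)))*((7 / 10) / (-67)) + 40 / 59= 438106317 / 32118125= 13.64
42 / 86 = 21 / 43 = 0.49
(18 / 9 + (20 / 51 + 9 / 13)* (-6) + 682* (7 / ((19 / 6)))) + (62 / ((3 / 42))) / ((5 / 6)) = 53425392 / 20995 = 2544.67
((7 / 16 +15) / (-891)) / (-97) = 247 / 1382832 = 0.00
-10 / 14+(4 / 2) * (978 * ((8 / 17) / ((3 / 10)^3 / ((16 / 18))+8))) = 113.91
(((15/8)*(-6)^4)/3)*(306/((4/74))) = 4585410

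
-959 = -959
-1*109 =-109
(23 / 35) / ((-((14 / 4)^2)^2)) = -368 / 84035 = -0.00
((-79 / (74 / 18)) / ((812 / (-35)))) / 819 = 395 / 390572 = 0.00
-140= -140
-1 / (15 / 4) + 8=116 / 15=7.73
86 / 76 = 43 / 38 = 1.13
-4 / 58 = -0.07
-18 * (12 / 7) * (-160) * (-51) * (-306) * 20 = 10786867200 / 7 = 1540981028.57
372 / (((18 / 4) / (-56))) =-13888 / 3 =-4629.33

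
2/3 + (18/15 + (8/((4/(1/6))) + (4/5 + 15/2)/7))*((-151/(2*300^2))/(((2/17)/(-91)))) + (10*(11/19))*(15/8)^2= 4675404479/205200000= 22.78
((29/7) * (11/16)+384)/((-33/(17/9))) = -736559/33264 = -22.14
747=747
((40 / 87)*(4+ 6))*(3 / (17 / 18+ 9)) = 7200 / 5191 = 1.39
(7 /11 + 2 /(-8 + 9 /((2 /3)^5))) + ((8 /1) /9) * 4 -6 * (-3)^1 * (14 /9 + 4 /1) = 19924601 /191169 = 104.23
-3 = -3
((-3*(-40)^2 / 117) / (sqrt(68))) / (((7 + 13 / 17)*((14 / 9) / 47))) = -4700*sqrt(17) / 1001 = -19.36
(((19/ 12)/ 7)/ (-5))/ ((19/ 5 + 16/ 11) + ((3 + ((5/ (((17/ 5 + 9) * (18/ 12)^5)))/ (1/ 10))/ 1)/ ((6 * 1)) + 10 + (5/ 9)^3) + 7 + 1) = -1574397/ 835764118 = -0.00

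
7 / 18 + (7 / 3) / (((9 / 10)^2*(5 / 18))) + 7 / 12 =1225 / 108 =11.34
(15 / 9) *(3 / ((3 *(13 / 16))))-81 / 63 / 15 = 2683 / 1365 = 1.97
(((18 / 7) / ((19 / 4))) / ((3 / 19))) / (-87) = -0.04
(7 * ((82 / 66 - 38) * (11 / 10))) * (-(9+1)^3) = 849100 / 3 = 283033.33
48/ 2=24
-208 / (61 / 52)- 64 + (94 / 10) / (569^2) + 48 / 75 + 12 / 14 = -828833887353 / 3456148675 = -239.81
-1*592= -592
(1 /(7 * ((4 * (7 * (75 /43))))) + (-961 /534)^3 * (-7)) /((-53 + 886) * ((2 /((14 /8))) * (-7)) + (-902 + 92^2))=0.05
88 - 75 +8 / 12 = 41 / 3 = 13.67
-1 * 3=-3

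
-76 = -76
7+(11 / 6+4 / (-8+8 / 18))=847 / 102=8.30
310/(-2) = -155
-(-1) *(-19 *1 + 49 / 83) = -1528 / 83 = -18.41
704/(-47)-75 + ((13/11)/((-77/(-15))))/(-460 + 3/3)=-548043394/6090777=-89.98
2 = 2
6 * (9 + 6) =90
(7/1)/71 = 7/71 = 0.10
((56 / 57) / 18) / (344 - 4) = 7 / 43605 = 0.00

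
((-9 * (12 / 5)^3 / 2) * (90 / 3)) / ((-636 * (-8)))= -486 / 1325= -0.37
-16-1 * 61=-77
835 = 835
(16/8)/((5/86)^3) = 1272112/125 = 10176.90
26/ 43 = 0.60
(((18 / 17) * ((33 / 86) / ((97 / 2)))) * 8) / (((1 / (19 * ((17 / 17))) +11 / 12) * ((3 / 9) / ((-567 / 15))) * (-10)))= 0.78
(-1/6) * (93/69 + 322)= -53.89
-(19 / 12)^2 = -2.51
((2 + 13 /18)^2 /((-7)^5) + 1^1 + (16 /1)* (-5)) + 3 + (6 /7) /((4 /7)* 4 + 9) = -13603543 /179172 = -75.92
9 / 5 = 1.80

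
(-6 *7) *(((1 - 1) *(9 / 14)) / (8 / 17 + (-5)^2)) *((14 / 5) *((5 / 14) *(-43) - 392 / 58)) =0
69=69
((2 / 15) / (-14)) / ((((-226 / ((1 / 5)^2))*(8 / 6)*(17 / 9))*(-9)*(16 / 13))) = -13 / 215152000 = -0.00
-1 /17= -0.06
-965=-965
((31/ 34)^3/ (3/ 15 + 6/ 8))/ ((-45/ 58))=-1.03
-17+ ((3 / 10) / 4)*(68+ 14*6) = -28 / 5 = -5.60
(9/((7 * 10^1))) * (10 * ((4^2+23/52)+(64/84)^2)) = 390367/17836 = 21.89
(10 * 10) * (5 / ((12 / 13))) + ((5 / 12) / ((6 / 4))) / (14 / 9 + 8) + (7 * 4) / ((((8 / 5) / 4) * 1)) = 315635 / 516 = 611.70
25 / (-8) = -25 / 8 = -3.12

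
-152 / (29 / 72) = -10944 / 29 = -377.38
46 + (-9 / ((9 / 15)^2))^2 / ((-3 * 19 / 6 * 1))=-376 / 19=-19.79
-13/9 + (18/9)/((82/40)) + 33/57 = 772/7011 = 0.11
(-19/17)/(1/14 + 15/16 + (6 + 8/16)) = -2128/14297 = -0.15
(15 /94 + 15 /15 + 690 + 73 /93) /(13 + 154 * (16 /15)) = 30244895 /7748326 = 3.90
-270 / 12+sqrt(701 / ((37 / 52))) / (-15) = -45 / 2 -2 * sqrt(337181) / 555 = -24.59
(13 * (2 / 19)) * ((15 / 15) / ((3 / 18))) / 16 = 39 / 76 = 0.51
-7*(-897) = 6279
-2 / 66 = -1 / 33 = -0.03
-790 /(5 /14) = -2212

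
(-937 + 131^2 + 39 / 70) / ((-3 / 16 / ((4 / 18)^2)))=-4038112 / 945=-4273.13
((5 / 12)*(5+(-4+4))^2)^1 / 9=125 / 108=1.16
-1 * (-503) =503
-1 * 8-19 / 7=-75 / 7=-10.71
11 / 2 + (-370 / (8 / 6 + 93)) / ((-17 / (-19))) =10741 / 9622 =1.12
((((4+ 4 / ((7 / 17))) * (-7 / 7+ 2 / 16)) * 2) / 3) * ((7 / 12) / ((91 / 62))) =-124 / 39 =-3.18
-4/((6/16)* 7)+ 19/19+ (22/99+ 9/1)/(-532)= -2591/4788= -0.54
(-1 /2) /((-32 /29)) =29 /64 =0.45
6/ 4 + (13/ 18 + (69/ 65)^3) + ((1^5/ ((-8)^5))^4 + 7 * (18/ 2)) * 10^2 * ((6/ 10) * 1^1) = 2695297466858350039268701639/ 712397403455974539264000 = 3783.42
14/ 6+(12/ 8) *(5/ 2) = 73/ 12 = 6.08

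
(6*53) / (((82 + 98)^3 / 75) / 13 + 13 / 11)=45474 / 855529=0.05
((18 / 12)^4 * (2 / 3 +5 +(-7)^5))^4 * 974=6525353804963017913388567 / 128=50979326601273577448348.18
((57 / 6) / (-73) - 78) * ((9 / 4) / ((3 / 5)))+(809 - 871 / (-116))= 8866345 / 16936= 523.52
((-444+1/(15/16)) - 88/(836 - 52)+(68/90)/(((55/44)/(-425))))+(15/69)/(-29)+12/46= -2058090947/2941470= -699.68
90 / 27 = 10 / 3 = 3.33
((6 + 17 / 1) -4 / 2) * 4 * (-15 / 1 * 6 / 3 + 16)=-1176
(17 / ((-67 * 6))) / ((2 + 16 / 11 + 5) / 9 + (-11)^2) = -187 / 539216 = -0.00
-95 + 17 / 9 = -838 / 9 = -93.11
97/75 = 1.29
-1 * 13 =-13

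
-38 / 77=-0.49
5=5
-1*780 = -780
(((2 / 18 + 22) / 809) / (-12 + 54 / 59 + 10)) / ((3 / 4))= -11741 / 349488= -0.03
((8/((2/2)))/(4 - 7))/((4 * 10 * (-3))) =1/45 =0.02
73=73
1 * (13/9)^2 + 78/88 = 10595/3564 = 2.97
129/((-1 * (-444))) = 43/148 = 0.29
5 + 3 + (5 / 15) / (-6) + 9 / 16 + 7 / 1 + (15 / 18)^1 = 2353 / 144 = 16.34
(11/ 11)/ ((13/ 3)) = 3/ 13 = 0.23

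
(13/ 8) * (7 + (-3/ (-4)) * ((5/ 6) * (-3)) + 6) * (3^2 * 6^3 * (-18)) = -2530359/ 4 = -632589.75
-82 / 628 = -41 / 314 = -0.13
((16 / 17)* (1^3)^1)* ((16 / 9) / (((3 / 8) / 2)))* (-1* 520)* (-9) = 2129920 / 51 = 41763.14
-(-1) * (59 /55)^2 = 3481 /3025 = 1.15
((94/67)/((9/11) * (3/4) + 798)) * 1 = 4136/2354313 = 0.00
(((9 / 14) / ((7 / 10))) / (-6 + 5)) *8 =-7.35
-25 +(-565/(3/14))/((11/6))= -16095/11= -1463.18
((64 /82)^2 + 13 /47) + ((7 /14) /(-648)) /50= 4534689793 /5119653600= 0.89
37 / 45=0.82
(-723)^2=522729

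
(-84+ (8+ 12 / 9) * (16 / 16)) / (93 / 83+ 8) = -18592 / 2271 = -8.19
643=643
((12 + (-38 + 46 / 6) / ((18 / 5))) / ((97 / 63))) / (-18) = -1351 / 10476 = -0.13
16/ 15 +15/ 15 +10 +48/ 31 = 6331/ 465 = 13.62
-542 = -542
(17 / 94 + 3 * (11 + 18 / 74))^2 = 13910079481 / 12096484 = 1149.93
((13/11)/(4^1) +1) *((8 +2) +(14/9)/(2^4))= 13.08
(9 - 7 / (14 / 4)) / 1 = 7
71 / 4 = 17.75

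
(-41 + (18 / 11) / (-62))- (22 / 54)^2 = -41.19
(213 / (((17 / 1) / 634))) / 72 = 22507 / 204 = 110.33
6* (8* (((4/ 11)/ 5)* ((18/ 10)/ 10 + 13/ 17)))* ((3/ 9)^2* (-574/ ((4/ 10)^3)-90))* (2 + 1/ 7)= -4232248/ 595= -7113.02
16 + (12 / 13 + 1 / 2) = 453 / 26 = 17.42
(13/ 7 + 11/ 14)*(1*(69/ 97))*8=15.04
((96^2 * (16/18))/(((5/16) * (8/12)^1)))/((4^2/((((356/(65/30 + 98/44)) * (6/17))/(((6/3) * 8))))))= 54134784/12325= 4392.27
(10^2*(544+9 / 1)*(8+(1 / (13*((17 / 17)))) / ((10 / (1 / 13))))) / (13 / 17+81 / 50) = 63555460500 / 342563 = 185529.26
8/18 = 4/9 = 0.44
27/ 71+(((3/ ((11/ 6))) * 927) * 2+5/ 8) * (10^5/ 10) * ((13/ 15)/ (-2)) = -30808700734/ 2343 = -13149253.41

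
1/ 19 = 0.05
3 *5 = 15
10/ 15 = 2/ 3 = 0.67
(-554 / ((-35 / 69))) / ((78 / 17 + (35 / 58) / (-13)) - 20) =-489980868 / 6935005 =-70.65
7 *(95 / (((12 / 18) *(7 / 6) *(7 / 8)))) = 6840 / 7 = 977.14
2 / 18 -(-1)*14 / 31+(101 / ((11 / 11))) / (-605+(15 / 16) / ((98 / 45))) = 0.40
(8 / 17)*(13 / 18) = 52 / 153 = 0.34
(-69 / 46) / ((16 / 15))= -45 / 32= -1.41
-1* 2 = -2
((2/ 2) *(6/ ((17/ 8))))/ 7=48/ 119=0.40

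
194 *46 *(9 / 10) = 40158 / 5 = 8031.60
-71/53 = -1.34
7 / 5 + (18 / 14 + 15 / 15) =129 / 35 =3.69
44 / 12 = 3.67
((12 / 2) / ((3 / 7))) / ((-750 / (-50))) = 14 / 15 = 0.93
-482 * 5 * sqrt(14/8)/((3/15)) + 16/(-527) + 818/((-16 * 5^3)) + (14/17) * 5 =1938457/527000- 6025 * sqrt(7) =-15936.97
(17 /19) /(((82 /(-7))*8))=-119 /12464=-0.01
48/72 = 2/3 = 0.67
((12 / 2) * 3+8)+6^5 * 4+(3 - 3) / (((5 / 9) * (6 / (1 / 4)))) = 31130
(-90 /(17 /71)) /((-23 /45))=287550 /391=735.42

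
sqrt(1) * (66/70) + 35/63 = 1.50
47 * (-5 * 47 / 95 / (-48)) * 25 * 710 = 19604875 / 456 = 42993.15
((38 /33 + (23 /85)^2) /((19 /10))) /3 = 584014 /2718045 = 0.21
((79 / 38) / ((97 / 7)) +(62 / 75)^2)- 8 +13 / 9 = -118641641 / 20733750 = -5.72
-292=-292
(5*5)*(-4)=-100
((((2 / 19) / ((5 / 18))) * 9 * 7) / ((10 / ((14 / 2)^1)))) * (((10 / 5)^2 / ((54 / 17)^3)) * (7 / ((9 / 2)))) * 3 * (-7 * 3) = -23592226 / 115425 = -204.39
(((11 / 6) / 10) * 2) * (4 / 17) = 22 / 255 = 0.09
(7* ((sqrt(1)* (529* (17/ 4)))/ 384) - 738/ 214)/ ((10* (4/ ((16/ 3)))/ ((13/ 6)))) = 80196649/ 7395840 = 10.84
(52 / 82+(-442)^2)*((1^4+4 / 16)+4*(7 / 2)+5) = 324402975 / 82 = 3956133.84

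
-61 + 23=-38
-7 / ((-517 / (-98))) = -686 / 517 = -1.33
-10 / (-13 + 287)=-5 / 137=-0.04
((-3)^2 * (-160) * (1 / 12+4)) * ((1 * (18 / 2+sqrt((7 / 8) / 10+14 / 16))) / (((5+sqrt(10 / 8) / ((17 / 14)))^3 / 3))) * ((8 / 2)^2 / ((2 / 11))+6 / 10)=-29223591403293 / 212542745 - 3247065711477 * sqrt(385) / 4250854900+920465863821 * sqrt(77) / 1062713725+33136771097556 * sqrt(5) / 1062713725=-75159.32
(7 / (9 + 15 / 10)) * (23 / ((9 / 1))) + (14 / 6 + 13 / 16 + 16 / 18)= 2479 / 432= 5.74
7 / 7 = 1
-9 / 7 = -1.29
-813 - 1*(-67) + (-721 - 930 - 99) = -2496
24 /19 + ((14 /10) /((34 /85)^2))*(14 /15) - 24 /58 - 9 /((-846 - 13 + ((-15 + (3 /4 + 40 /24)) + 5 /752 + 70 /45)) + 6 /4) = 175411421929 /19433167206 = 9.03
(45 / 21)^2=225 / 49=4.59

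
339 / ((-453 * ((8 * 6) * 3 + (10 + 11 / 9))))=-1017 / 210947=-0.00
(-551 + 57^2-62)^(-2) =1 / 6948496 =0.00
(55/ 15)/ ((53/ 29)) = 319/ 159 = 2.01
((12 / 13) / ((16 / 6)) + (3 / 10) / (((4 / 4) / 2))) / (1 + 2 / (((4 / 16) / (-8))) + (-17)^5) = -123 / 184589600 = -0.00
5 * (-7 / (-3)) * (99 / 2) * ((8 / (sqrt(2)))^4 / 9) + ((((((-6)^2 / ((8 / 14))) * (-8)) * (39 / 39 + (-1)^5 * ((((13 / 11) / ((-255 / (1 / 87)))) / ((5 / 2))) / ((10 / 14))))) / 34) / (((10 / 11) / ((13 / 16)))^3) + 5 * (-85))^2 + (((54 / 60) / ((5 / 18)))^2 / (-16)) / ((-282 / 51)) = 41449438419391224085348900841029 / 162267196637184000000000000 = 255439.42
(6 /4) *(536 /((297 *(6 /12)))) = 536 /99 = 5.41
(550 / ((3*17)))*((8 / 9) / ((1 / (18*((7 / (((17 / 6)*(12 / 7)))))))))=215600 / 867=248.67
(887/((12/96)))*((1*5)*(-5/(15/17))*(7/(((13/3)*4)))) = -1055530/13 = -81194.62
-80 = -80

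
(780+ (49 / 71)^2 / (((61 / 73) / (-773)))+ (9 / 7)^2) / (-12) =-1284695095 / 45202647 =-28.42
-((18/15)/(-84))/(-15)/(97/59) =-59/101850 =-0.00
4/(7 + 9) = 1/4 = 0.25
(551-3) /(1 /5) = 2740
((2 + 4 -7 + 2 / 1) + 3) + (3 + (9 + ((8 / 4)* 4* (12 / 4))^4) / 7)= 331834 / 7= 47404.86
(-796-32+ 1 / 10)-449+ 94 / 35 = -17839 / 14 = -1274.21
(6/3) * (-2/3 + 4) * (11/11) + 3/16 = 329/48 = 6.85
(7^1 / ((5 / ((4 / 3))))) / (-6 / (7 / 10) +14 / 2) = -196 / 165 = -1.19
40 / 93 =0.43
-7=-7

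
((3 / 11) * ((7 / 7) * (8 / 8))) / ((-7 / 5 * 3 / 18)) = -90 / 77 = -1.17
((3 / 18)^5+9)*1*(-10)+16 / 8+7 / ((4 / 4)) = -314933 / 3888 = -81.00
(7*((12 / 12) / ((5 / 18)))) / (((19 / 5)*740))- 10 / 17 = -69229 / 119510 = -0.58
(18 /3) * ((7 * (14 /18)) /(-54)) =-49 /81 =-0.60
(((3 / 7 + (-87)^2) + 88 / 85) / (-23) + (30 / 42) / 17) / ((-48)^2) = -4503851 / 31530240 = -0.14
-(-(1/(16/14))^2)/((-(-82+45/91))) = 4459/474688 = 0.01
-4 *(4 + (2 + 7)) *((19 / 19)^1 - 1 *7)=312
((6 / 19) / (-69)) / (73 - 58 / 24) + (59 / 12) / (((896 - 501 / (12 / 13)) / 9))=21826897 / 174335469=0.13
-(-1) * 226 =226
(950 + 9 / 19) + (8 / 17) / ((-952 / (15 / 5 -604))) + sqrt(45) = 3*sqrt(5) + 36544776 / 38437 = 957.48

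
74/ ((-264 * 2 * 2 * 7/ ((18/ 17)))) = -111/ 10472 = -0.01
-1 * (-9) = 9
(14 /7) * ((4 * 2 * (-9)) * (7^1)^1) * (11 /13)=-11088 /13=-852.92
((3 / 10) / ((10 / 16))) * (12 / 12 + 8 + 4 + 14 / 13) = 2196 / 325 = 6.76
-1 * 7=-7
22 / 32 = 11 / 16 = 0.69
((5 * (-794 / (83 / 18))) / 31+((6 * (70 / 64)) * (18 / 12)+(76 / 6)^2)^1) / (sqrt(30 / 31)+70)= 739250113 / 363030048 - 105607159 * sqrt(930) / 112539314880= 2.01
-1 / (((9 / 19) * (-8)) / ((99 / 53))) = 0.49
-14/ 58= -7/ 29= -0.24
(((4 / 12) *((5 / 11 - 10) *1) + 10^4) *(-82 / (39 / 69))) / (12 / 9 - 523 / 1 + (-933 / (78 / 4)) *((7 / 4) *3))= 54102780 / 28831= 1876.55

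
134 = 134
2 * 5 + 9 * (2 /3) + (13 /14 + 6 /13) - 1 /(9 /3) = 9313 /546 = 17.06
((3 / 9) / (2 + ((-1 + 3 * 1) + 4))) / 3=1 / 72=0.01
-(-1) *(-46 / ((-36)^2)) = -0.04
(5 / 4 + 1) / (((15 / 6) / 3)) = 27 / 10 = 2.70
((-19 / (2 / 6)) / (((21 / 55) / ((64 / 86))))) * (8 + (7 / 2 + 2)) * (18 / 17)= -8125920 / 5117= -1588.02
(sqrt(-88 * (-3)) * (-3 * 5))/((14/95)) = -1425 * sqrt(66)/7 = -1653.82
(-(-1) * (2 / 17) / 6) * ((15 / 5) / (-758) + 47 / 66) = 0.01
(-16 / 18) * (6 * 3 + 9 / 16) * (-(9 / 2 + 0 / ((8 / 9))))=297 / 4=74.25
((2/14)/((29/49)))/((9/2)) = 14/261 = 0.05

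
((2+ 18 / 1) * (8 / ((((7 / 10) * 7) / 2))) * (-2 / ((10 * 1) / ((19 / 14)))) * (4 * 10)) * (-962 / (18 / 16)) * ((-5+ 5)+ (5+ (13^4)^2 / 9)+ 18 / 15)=1526776538967080960 / 27783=54953624121480.08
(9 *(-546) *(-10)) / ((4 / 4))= 49140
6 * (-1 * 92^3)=-4672128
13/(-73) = -13/73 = -0.18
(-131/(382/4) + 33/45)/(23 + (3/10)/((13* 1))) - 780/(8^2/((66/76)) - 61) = -44163741986/718580391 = -61.46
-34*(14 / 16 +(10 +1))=-1615 / 4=-403.75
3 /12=1 /4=0.25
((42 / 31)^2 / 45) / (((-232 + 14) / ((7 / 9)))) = -686 / 4713705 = -0.00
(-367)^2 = 134689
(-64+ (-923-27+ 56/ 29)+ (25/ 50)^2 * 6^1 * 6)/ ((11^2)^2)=-29089/ 424589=-0.07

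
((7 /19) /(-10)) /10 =-7 /1900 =-0.00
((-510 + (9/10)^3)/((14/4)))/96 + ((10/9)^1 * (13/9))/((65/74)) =403669/1296000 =0.31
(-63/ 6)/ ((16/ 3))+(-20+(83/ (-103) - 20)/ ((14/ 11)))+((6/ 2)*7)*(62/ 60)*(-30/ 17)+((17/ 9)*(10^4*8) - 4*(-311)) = 537545544313/ 3530016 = 152278.50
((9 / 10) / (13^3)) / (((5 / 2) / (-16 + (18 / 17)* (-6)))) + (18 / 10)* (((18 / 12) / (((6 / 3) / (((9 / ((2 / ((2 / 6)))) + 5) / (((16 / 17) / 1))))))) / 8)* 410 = 45686253807 / 95613440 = 477.82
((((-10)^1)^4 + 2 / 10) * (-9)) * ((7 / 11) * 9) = -28350567 / 55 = -515464.85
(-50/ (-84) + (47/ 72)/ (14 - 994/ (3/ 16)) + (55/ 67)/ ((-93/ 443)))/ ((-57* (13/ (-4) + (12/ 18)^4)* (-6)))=7863811377/ 2476306091336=0.00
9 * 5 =45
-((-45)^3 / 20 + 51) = 18021 / 4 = 4505.25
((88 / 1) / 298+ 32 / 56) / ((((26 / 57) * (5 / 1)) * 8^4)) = 6441 / 69422080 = 0.00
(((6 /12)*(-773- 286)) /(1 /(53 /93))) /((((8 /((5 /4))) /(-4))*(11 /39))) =3648255 /5456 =668.67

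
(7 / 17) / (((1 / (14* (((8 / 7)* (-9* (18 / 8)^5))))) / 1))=-3720087 / 1088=-3419.20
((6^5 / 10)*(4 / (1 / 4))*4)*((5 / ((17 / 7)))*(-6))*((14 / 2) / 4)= -18289152 / 17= -1075832.47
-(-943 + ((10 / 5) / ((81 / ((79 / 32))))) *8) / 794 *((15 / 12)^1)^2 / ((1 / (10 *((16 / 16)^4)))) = 19085875 / 1029024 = 18.55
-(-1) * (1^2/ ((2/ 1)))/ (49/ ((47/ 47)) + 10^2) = 1/ 298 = 0.00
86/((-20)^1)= -4.30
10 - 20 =-10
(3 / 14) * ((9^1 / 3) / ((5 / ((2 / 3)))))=3 / 35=0.09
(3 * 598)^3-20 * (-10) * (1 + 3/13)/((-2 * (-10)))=75060364552/13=5773874196.31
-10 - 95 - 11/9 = -956/9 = -106.22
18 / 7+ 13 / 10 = 271 / 70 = 3.87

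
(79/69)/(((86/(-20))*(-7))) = 0.04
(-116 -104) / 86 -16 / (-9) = -302 / 387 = -0.78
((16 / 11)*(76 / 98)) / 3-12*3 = -57604 / 1617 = -35.62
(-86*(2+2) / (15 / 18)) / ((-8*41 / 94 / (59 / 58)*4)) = 30.09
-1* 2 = -2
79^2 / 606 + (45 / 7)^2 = 1532959 / 29694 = 51.63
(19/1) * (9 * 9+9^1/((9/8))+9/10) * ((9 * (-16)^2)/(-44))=-4919328/55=-89442.33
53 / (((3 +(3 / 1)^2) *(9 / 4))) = 1.96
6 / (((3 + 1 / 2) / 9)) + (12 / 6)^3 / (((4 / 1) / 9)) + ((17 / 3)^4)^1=603601 / 567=1064.55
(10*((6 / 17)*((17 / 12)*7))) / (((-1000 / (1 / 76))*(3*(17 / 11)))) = -0.00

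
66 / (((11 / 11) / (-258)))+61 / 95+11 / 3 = -4851752 / 285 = -17023.69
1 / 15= 0.07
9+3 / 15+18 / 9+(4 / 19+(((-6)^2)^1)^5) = 5744287804 / 95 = 60466187.41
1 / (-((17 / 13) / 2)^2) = -676 / 289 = -2.34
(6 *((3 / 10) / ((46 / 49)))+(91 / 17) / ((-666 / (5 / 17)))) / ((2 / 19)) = 201343912 / 11067255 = 18.19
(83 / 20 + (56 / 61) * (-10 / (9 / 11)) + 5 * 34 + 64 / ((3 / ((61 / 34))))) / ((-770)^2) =37556759 / 110670714000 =0.00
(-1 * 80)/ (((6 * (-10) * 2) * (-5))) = -2/ 15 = -0.13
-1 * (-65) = 65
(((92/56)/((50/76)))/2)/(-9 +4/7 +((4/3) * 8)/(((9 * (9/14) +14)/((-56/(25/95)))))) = -363147/35818490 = -0.01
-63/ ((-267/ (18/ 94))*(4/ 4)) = 189/ 4183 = 0.05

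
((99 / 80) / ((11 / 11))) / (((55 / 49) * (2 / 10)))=441 / 80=5.51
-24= -24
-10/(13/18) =-13.85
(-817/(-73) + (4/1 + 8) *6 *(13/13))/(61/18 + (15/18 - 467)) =-54657/304045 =-0.18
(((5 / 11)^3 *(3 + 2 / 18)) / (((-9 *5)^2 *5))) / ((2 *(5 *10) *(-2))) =-7 / 48514950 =-0.00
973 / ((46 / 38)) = 18487 / 23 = 803.78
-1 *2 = -2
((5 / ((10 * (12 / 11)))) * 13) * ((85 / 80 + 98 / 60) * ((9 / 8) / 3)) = 6.02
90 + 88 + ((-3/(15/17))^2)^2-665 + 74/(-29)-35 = -7085391/18125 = -390.92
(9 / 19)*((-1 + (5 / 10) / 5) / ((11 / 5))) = -81 / 418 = -0.19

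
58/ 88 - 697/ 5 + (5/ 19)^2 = -11013303/ 79420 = -138.67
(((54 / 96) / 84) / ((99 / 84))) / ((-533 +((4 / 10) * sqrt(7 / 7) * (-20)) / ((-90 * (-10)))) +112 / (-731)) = -164475 / 15433763312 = -0.00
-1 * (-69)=69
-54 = -54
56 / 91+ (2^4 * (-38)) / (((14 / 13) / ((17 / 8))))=-109118 / 91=-1199.10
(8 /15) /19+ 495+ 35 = 151058 /285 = 530.03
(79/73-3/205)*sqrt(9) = 47928/14965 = 3.20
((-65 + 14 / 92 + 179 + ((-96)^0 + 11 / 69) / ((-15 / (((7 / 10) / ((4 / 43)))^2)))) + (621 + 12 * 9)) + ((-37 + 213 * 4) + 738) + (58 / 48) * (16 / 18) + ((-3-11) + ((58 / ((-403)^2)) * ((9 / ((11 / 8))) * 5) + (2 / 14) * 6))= 1848068025486071 / 776591115300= 2379.72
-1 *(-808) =808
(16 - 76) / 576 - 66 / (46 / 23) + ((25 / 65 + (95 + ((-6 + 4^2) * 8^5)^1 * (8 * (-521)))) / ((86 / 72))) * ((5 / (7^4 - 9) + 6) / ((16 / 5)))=-17206337890965349 / 8022768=-2144688453.03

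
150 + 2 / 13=1952 / 13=150.15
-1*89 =-89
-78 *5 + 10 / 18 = -3505 / 9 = -389.44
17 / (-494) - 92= -45465 / 494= -92.03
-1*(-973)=973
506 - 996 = -490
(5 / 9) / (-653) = -0.00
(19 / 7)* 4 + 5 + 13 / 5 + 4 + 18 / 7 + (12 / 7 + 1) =971 / 35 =27.74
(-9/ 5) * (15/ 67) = -27/ 67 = -0.40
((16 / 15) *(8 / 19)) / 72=16 / 2565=0.01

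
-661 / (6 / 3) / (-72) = 4.59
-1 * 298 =-298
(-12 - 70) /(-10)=41 /5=8.20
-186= -186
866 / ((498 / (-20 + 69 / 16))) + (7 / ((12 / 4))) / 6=-321401 / 11952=-26.89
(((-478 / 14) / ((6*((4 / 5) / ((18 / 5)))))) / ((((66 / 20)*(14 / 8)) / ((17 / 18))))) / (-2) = 20315 / 9702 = 2.09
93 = 93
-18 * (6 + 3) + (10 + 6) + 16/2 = -138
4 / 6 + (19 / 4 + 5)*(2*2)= 119 / 3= 39.67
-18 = -18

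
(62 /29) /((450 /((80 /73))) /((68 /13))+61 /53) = 1787584 /66599921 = 0.03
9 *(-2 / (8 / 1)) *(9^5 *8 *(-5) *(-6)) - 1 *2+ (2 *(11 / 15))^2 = -7174453466 / 225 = -31886459.85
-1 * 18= -18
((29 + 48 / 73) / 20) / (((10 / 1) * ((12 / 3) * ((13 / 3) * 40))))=1299 / 6073600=0.00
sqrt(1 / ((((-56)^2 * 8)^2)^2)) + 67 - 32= 22029271041 / 629407744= 35.00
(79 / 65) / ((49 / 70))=1.74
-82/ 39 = -2.10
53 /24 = 2.21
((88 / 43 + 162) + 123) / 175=12343 / 7525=1.64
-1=-1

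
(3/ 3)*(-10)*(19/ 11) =-190/ 11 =-17.27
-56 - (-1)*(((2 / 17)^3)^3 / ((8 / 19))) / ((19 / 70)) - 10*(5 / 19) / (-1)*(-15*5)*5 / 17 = -256972952526438 / 2253169653443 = -114.05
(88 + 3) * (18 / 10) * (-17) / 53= -13923 / 265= -52.54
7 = 7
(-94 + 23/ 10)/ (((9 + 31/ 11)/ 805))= -1624007/ 260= -6246.18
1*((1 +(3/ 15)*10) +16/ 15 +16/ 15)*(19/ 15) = 1463/ 225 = 6.50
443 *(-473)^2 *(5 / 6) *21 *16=27751345160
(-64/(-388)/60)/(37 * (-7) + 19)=-0.00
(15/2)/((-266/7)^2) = 15/2888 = 0.01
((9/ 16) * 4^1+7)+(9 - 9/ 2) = 55/ 4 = 13.75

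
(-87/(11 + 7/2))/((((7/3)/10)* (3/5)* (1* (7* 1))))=-300/49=-6.12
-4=-4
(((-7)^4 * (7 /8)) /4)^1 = 16807 /32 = 525.22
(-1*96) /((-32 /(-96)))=-288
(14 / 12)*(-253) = -1771 / 6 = -295.17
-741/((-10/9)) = 6669/10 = 666.90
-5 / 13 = -0.38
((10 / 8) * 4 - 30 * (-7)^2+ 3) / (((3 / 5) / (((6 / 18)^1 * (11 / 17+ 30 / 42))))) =-7740 / 7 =-1105.71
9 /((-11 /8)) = -72 /11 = -6.55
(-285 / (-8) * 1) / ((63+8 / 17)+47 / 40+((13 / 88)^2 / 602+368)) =742988400 / 9023176991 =0.08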